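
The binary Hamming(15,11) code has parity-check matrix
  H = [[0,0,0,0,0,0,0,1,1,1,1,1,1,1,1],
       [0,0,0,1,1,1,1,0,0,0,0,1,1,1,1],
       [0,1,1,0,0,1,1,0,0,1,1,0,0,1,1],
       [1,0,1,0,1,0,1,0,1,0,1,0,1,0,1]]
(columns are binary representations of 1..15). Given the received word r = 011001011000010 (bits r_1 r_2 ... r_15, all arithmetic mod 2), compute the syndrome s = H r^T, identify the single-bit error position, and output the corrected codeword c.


s = (1, 0, 0, 0)^T, error position = 8, corrected codeword c = 011001001000010

Compute s = H r^T mod 2 one row at a time:
  s_1 = 1 + 1 + 0 + 0 + 0 + 0 + 1 + 0 = 3 ≡ 1 (mod 2).
  s_2 = 0 + 0 + 1 + 0 + 0 + 0 + 1 + 0 = 2 ≡ 0 (mod 2).
  s_3 = 1 + 1 + 1 + 0 + 0 + 0 + 1 + 0 = 4 ≡ 0 (mod 2).
  s_4 = 0 + 1 + 0 + 0 + 1 + 0 + 0 + 0 = 2 ≡ 0 (mod 2).
s = (1, 0, 0, 0)^T — this equals column 8 of H (binary 1000), so error is at position 8.
Correct: flip bit 8 of r = 011001011000010 to get c = 011001001000010.


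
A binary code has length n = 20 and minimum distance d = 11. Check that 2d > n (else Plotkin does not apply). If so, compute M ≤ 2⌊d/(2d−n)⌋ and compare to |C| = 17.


Plotkin bound M ≤ 10; given |C| = 17 > bound (violated).

Check applicability: 2d = 22, n = 20.
2d − n = 2 > 0, so Plotkin applies.
Compute d/(2d−n) = 11/2 ≈ 5.5000.
⌊d/(2d−n)⌋ = 5.
Plotkin bound: M ≤ 2·5 = 10.
Given |C| = 17, check: VIOLATED.
This |C| is above the Plotkin bound, so no binary code with n = 20, d = 11 and 17 codewords exists.


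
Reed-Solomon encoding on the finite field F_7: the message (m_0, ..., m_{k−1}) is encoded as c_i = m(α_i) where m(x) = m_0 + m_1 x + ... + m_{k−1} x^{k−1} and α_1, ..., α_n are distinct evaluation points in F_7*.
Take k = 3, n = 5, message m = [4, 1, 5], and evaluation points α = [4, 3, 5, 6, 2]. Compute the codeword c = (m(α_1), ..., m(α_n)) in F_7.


c = [4, 3, 1, 1, 5]

Message polynomial: m(x) = 4 + 1·x + 5·x^2 (mod 7).
For each evaluation point α_i, compute m(α_i) mod 7:
  α_1 = 4: Horner steps 5 → 0 → 4, so m(4) = 4.
  α_2 = 3: Horner steps 5 → 2 → 3, so m(3) = 3.
  α_3 = 5: Horner steps 5 → 5 → 1, so m(5) = 1.
  α_4 = 6: Horner steps 5 → 3 → 1, so m(6) = 1.
  α_5 = 2: Horner steps 5 → 4 → 5, so m(2) = 5.
Codeword c = [4, 3, 1, 1, 5] ∈ F_7^5.


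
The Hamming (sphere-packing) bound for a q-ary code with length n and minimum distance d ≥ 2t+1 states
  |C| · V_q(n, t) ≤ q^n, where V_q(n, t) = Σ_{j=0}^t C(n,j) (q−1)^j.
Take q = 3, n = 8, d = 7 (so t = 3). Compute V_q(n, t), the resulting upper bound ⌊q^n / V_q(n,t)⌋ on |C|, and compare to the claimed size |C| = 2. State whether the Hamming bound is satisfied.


V_q(n, t) = 577, q^n = 6561, Hamming bound = 11, |C| = 2 ≤ bound (satisfied).

Step 1: Compute V_q(n, t) = Σ_{j=0}^3 C(n, j) (q−1)^j.
  j = 0: C(8,0)·(2)^0 = 1·1 = 1.
  j = 1: C(8,1)·(2)^1 = 8·2 = 16.
  j = 2: C(8,2)·(2)^2 = 28·4 = 112.
  j = 3: C(8,3)·(2)^3 = 56·8 = 448.
  V_q(n, t) = 1 + 16 + 112 + 448 = 577.
Step 2: q^n = 3^8 = 6561.
Step 3: Hamming bound ⌊q^n / V_q(n,t)⌋ = ⌊6561/577⌋ = 11.
Step 4: Compare |C| = 2 to 11: satisfied.
The claimed |C| lies below the Hamming bound.


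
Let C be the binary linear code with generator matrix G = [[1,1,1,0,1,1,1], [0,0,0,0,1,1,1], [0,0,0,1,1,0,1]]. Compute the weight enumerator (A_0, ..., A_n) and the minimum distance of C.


Weight distribution: A_0 = 1, A_2 = 1, A_3 = 3, A_5 = 1, A_6 = 2. Minimum distance d = 2.

Enumerate all 2^3 = 8 messages m ∈ F_2^3.
For each, compute codeword c = mG in F_2^7, then tally its weight.
  m = 000 → c = 0000000, weight = 0.
  m = 100 → c = 1110111, weight = 6.
  m = 010 → c = 0000111, weight = 3.
  m = 110 → c = 1110000, weight = 3.
  m = 001 → c = 0001101, weight = 3.
  m = 101 → c = 1111010, weight = 5.
  m = 011 → c = 0001010, weight = 2.
  m = 111 → c = 1111101, weight = 6.
Tally weights:
  weight 0: 1 codewords.
  weight 2: 1 codewords.
  weight 3: 3 codewords.
  weight 5: 1 codewords.
  weight 6: 2 codewords.
Minimum distance d = smallest w > 0 with A_w > 0 = 2.
Sanity: Σ A_w = 8 = 2^3 = 8 ✓.


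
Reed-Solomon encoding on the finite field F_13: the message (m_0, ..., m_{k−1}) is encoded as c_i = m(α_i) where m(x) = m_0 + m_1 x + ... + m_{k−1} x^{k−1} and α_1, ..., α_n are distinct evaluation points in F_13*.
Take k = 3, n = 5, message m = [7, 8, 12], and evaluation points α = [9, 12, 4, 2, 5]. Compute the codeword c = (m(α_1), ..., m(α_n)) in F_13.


c = [11, 11, 10, 6, 9]

Message polynomial: m(x) = 7 + 8·x + 12·x^2 (mod 13).
For each evaluation point α_i, compute m(α_i) mod 13:
  α_1 = 9: Horner steps 12 → 12 → 11, so m(9) = 11.
  α_2 = 12: Horner steps 12 → 9 → 11, so m(12) = 11.
  α_3 = 4: Horner steps 12 → 4 → 10, so m(4) = 10.
  α_4 = 2: Horner steps 12 → 6 → 6, so m(2) = 6.
  α_5 = 5: Horner steps 12 → 3 → 9, so m(5) = 9.
Codeword c = [11, 11, 10, 6, 9] ∈ F_13^5.


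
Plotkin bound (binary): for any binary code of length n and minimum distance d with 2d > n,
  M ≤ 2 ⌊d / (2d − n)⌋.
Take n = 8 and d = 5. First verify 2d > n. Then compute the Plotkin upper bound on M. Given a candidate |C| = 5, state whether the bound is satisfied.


Plotkin bound M ≤ 4; given |C| = 5 > bound (violated).

Check applicability: 2d = 10, n = 8.
2d − n = 2 > 0, so Plotkin applies.
Compute d/(2d−n) = 5/2 ≈ 2.5000.
⌊d/(2d−n)⌋ = 2.
Plotkin bound: M ≤ 2·2 = 4.
Given |C| = 5, check: VIOLATED.
This |C| is above the Plotkin bound, so no binary code with n = 8, d = 5 and 5 codewords exists.


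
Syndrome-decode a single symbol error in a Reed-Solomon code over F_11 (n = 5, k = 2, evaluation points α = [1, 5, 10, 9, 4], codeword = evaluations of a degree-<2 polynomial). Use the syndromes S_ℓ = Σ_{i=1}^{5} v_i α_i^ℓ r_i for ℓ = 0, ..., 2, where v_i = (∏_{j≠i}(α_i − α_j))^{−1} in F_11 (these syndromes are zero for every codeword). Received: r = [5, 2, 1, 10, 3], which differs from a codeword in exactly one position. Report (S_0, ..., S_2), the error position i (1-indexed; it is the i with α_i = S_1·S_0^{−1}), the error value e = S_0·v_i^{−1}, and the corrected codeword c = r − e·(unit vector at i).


S = (4, 5, 9), error at position 5, error magnitude e = 3, c = [5, 2, 1, 10, 0].

Step 1: column multipliers v_i = (∏_{j≠i}(α_i − α_j))^{−1} mod 11.
  i = 1 (α = 1): (1−5)(1−10)(1−9)(1−4) = (−4)·(−9)·(−8)·(−3) = 864 ≡ 6, so v_1 = 6^{−1} = 2 (mod 11).
  i = 2 (α = 5): (5−1)(5−10)(5−9)(5−4) = 4·(−5)·(−4)·1 = 80 ≡ 3, so v_2 = 3^{−1} = 4 (mod 11).
  i = 3 (α = 10): (10−1)(10−5)(10−9)(10−4) = 9·5·1·6 = 270 ≡ 6, so v_3 = 6^{−1} = 2 (mod 11).
  i = 4 (α = 9): (9−1)(9−5)(9−10)(9−4) = 8·4·(−1)·5 = −160 ≡ 5, so v_4 = 5^{−1} = 9 (mod 11).
  i = 5 (α = 4): (4−1)(4−5)(4−10)(4−9) = 3·(−1)·(−6)·(−5) = −90 ≡ 9, so v_5 = 9^{−1} = 5 (mod 11).
  v = [2, 4, 2, 9, 5].
Step 2: syndromes of r = [5, 2, 1, 10, 3] (all sums mod 11).
  S_0 = Σ v_i r_i = 2·5 + 4·2 + 2·1 + 9·10 + 5·3 = 125 ≡ 4.
  S_1 = Σ v_i α_i r_i = 2·1·5 + 4·5·2 + 2·10·1 + 9·9·10 + 5·4·3 = 940 ≡ 5.
  α_i^2 mod 11 = [1, 3, 1, 4, 5].
  S_2 = Σ v_i α_i^2 r_i = 2·1·5 + 4·3·2 + 2·1·1 + 9·4·10 + 5·5·3 = 471 ≡ 9.
  S = (4, 5, 9) ≠ 0, so r is not a codeword (an error is present).
Step 3: locate the error. For a single error e at position i, S_ℓ = v_i·e·α_i^ℓ, so α_err = S_1/S_0.
  S_0^{−1} = 4^{−1} = 3 (mod 11), so α_err = 5·3 = 15 ≡ 4 = α_5. Error position i = 5.
  Consistency check: S_2/S_1 = 9·9 = 81 ≡ 4 = α_err ✓ (single-error assumption holds).
Step 4: error magnitude e = S_0/v_5 = S_0·∏_{j≠5}(α_5 − α_j) = 4·9 = 36 ≡ 3 (mod 11).
Step 5: correct position 5: c_5 = r_5 − e = 3 − 3 ≡ 0 (mod 11). Hence c = [5, 2, 1, 10, 0].
  Check: interpolating c through the α_i gives m(x) = 3 + 2·x (degree < 2) with m(α_i) = c_i for every i, so c is indeed a codeword.


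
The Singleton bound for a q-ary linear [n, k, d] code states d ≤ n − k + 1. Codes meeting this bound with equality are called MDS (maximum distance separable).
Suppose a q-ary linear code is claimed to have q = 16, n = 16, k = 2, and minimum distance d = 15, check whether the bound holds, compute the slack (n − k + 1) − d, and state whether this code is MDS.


Singleton RHS = n − k + 1 = 15, slack = 0, bound satisfied, MDS.

Singleton bound: d ≤ n − k + 1.
Here n = 16, k = 2, so n − k + 1 = 15.
Given d = 15, check d ≤ 15: YES.
Slack = (n − k + 1) − d = 0.
The code is MDS (slack = 0).
Description: the claimed parameters are [16, 2, 15]_16; such a code would be MDS (meets Singleton bound).


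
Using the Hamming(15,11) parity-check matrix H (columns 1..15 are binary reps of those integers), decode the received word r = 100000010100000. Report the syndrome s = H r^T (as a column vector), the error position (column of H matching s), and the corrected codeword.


s = (0, 0, 1, 1)^T, error position = 3, corrected codeword c = 101000010100000

Compute s = H r^T mod 2 one row at a time:
  s_1 = 1 + 0 + 1 + 0 + 0 + 0 + 0 + 0 = 2 ≡ 0 (mod 2).
  s_2 = 0 + 0 + 0 + 0 + 0 + 0 + 0 + 0 = 0 ≡ 0 (mod 2).
  s_3 = 0 + 0 + 0 + 0 + 1 + 0 + 0 + 0 = 1 ≡ 1 (mod 2).
  s_4 = 1 + 0 + 0 + 0 + 0 + 0 + 0 + 0 = 1 ≡ 1 (mod 2).
s = (0, 0, 1, 1)^T — this equals column 3 of H (binary 0011), so error is at position 3.
Correct: flip bit 3 of r = 100000010100000 to get c = 101000010100000.


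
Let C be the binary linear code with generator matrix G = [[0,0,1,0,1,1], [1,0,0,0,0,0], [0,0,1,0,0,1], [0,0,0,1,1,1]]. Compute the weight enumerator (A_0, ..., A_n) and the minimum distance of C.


Weight distribution: A_0 = 1, A_1 = 2, A_2 = 4, A_3 = 6, A_4 = 3. Minimum distance d = 1.

Enumerate all 2^4 = 16 messages m ∈ F_2^4.
For each, compute codeword c = mG in F_2^6, then tally its weight.
  m = 0000 → c = 000000, weight = 0.
  m = 1000 → c = 001011, weight = 3.
  m = 0100 → c = 100000, weight = 1.
  m = 1100 → c = 101011, weight = 4.
  m = 0010 → c = 001001, weight = 2.
  m = 1010 → c = 000010, weight = 1.
  m = 0110 → c = 101001, weight = 3.
  m = 1110 → c = 100010, weight = 2.
  m = 0001 → c = 000111, weight = 3.
  m = 1001 → c = 001100, weight = 2.
  m = 0101 → c = 100111, weight = 4.
  m = 1101 → c = 101100, weight = 3.
  m = 0011 → c = 001110, weight = 3.
  m = 1011 → c = 000101, weight = 2.
  m = 0111 → c = 101110, weight = 4.
  m = 1111 → c = 100101, weight = 3.
Tally weights:
  weight 0: 1 codewords.
  weight 1: 2 codewords.
  weight 2: 4 codewords.
  weight 3: 6 codewords.
  weight 4: 3 codewords.
Minimum distance d = smallest w > 0 with A_w > 0 = 1.
Sanity: Σ A_w = 16 = 2^4 = 16 ✓.


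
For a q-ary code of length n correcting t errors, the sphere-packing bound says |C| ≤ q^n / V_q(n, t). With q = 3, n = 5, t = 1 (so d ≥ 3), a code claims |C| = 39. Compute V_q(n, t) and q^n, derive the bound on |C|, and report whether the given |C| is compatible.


V_q(n, t) = 11, q^n = 243, Hamming bound = 22, |C| = 39 > bound (violated).

Step 1: Compute V_q(n, t) = Σ_{j=0}^1 C(n, j) (q−1)^j.
  j = 0: C(5,0)·(2)^0 = 1·1 = 1.
  j = 1: C(5,1)·(2)^1 = 5·2 = 10.
  V_q(n, t) = 1 + 10 = 11.
Step 2: q^n = 3^5 = 243.
Step 3: Hamming bound ⌊q^n / V_q(n,t)⌋ = ⌊243/11⌋ = 22.
Step 4: Compare |C| = 39 to 22: violated.
The claimed |C| lies above the Hamming bound, so no 3-ary code of length 5 with d ≥ 3 can have 39 codewords.


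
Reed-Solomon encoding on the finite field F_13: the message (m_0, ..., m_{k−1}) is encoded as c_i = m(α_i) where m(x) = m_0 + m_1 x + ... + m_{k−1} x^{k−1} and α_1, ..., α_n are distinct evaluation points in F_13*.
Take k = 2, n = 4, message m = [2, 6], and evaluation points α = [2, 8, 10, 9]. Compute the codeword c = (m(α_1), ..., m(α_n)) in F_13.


c = [1, 11, 10, 4]

Message polynomial: m(x) = 2 + 6·x (mod 13).
For each evaluation point α_i, compute m(α_i) mod 13:
  α_1 = 2: Horner steps 6 → 1, so m(2) = 1.
  α_2 = 8: Horner steps 6 → 11, so m(8) = 11.
  α_3 = 10: Horner steps 6 → 10, so m(10) = 10.
  α_4 = 9: Horner steps 6 → 4, so m(9) = 4.
Codeword c = [1, 11, 10, 4] ∈ F_13^4.


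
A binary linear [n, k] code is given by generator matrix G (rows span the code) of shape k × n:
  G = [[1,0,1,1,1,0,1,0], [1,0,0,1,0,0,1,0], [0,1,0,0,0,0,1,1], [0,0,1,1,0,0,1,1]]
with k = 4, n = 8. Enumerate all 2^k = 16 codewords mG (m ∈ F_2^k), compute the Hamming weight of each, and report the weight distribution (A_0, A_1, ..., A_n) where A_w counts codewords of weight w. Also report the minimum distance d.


Weight distribution: A_0 = 1, A_2 = 1, A_3 = 6, A_4 = 5, A_5 = 2, A_6 = 1. Minimum distance d = 2.

Enumerate all 2^4 = 16 messages m ∈ F_2^4.
For each, compute codeword c = mG in F_2^8, then tally its weight.
  m = 0000 → c = 00000000, weight = 0.
  m = 1000 → c = 10111010, weight = 5.
  m = 0100 → c = 10010010, weight = 3.
  m = 1100 → c = 00101000, weight = 2.
  m = 0010 → c = 01000011, weight = 3.
  m = 1010 → c = 11111001, weight = 6.
  m = 0110 → c = 11010001, weight = 4.
  m = 1110 → c = 01101011, weight = 5.
  m = 0001 → c = 00110011, weight = 4.
  m = 1001 → c = 10001001, weight = 3.
  m = 0101 → c = 10100001, weight = 3.
  m = 1101 → c = 00011011, weight = 4.
  m = 0011 → c = 01110000, weight = 3.
  m = 1011 → c = 11001010, weight = 4.
  m = 0111 → c = 11100010, weight = 4.
  m = 1111 → c = 01011000, weight = 3.
Tally weights:
  weight 0: 1 codewords.
  weight 2: 1 codewords.
  weight 3: 6 codewords.
  weight 4: 5 codewords.
  weight 5: 2 codewords.
  weight 6: 1 codewords.
Minimum distance d = smallest w > 0 with A_w > 0 = 2.
Sanity: Σ A_w = 16 = 2^4 = 16 ✓.


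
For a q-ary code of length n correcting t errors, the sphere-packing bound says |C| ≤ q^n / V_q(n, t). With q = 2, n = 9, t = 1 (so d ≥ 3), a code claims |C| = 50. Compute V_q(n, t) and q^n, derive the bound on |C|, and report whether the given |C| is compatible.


V_q(n, t) = 10, q^n = 512, Hamming bound = 51, |C| = 50 ≤ bound (satisfied).

Step 1: Compute V_q(n, t) = Σ_{j=0}^1 C(n, j) (q−1)^j.
  j = 0: C(9,0)·(1)^0 = 1·1 = 1.
  j = 1: C(9,1)·(1)^1 = 9·1 = 9.
  V_q(n, t) = 1 + 9 = 10.
Step 2: q^n = 2^9 = 512.
Step 3: Hamming bound ⌊q^n / V_q(n,t)⌋ = ⌊512/10⌋ = 51.
Step 4: Compare |C| = 50 to 51: satisfied.
The claimed |C| lies below the Hamming bound.


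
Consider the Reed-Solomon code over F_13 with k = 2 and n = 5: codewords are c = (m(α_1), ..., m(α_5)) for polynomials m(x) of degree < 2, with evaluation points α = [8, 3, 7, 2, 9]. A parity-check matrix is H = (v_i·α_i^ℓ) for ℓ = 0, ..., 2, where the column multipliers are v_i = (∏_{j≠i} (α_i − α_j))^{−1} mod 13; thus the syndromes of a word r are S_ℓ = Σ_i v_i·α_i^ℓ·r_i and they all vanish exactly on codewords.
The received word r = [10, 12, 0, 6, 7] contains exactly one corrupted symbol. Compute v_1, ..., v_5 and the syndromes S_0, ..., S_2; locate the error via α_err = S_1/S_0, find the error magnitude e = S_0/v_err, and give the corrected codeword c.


S = (2, 4, 8), error at position 4, error magnitude e = 4, c = [10, 12, 0, 2, 7].

Step 1: column multipliers v_i = (∏_{j≠i}(α_i − α_j))^{−1} mod 13.
  i = 1 (α = 8): (8−3)(8−7)(8−2)(8−9) = 5·1·6·(−1) = −30 ≡ 9, so v_1 = 9^{−1} = 3 (mod 13).
  i = 2 (α = 3): (3−8)(3−7)(3−2)(3−9) = (−5)·(−4)·1·(−6) = −120 ≡ 10, so v_2 = 10^{−1} = 4 (mod 13).
  i = 3 (α = 7): (7−8)(7−3)(7−2)(7−9) = (−1)·4·5·(−2) = 40 ≡ 1, so v_3 = 1^{−1} = 1 (mod 13).
  i = 4 (α = 2): (2−8)(2−3)(2−7)(2−9) = (−6)·(−1)·(−5)·(−7) = 210 ≡ 2, so v_4 = 2^{−1} = 7 (mod 13).
  i = 5 (α = 9): (9−8)(9−3)(9−7)(9−2) = 1·6·2·7 = 84 ≡ 6, so v_5 = 6^{−1} = 11 (mod 13).
  v = [3, 4, 1, 7, 11].
Step 2: syndromes of r = [10, 12, 0, 6, 7] (all sums mod 13).
  S_0 = Σ v_i r_i = 3·10 + 4·12 + 1·0 + 7·6 + 11·7 = 197 ≡ 2.
  S_1 = Σ v_i α_i r_i = 3·8·10 + 4·3·12 + 1·7·0 + 7·2·6 + 11·9·7 = 1161 ≡ 4.
  α_i^2 mod 13 = [12, 9, 10, 4, 3].
  S_2 = Σ v_i α_i^2 r_i = 3·12·10 + 4·9·12 + 1·10·0 + 7·4·6 + 11·3·7 = 1191 ≡ 8.
  S = (2, 4, 8) ≠ 0, so r is not a codeword (an error is present).
Step 3: locate the error. For a single error e at position i, S_ℓ = v_i·e·α_i^ℓ, so α_err = S_1/S_0.
  S_0^{−1} = 2^{−1} = 7 (mod 13), so α_err = 4·7 = 28 ≡ 2 = α_4. Error position i = 4.
  Consistency check: S_2/S_1 = 8·10 = 80 ≡ 2 = α_err ✓ (single-error assumption holds).
Step 4: error magnitude e = S_0/v_4 = S_0·∏_{j≠4}(α_4 − α_j) = 2·2 = 4 ≡ 4 (mod 13).
Step 5: correct position 4: c_4 = r_4 − e = 6 − 4 ≡ 2 (mod 13). Hence c = [10, 12, 0, 2, 7].
  Check: interpolating c through the α_i gives m(x) = 8 + 10·x (degree < 2) with m(α_i) = c_i for every i, so c is indeed a codeword.


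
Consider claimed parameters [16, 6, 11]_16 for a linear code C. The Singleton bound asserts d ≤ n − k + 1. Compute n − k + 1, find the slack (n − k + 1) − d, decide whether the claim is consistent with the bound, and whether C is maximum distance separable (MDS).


Singleton RHS = n − k + 1 = 11, slack = 0, bound satisfied, MDS.

Singleton bound: d ≤ n − k + 1.
Here n = 16, k = 6, so n − k + 1 = 11.
Given d = 11, check d ≤ 11: YES.
Slack = (n − k + 1) − d = 0.
The code is MDS (slack = 0).
Description: the claimed parameters are [16, 6, 11]_16; such a code would be MDS (meets Singleton bound).


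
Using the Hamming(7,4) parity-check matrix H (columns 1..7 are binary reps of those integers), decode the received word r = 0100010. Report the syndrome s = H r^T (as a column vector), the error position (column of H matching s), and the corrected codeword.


s = (1, 0, 0)^T, error position = 4, corrected codeword c = 0101010

Compute s = H r^T mod 2 one row at a time:
  s_1 = 0 + 0 + 1 + 0 = 1 ≡ 1 (mod 2).
  s_2 = 1 + 0 + 1 + 0 = 2 ≡ 0 (mod 2).
  s_3 = 0 + 0 + 0 + 0 = 0 ≡ 0 (mod 2).
s = (1, 0, 0)^T — this equals column 4 of H (binary 100), so error is at position 4.
Correct: flip bit 4 of r = 0100010 to get c = 0101010.


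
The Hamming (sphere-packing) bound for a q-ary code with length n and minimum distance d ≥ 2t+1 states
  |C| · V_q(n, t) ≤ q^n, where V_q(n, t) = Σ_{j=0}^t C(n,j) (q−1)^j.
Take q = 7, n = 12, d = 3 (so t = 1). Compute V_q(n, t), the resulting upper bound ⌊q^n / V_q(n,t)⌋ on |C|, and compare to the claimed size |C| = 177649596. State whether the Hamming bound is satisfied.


V_q(n, t) = 73, q^n = 13841287201, Hamming bound = 189606673, |C| = 177649596 ≤ bound (satisfied).

Step 1: Compute V_q(n, t) = Σ_{j=0}^1 C(n, j) (q−1)^j.
  j = 0: C(12,0)·(6)^0 = 1·1 = 1.
  j = 1: C(12,1)·(6)^1 = 12·6 = 72.
  V_q(n, t) = 1 + 72 = 73.
Step 2: q^n = 7^12 = 13841287201.
Step 3: Hamming bound ⌊q^n / V_q(n,t)⌋ = ⌊13841287201/73⌋ = 189606673.
Step 4: Compare |C| = 177649596 to 189606673: satisfied.
The claimed |C| lies below the Hamming bound.


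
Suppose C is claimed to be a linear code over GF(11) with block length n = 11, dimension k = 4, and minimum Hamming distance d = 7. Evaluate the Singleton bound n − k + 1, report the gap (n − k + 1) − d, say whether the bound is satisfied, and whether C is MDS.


Singleton RHS = n − k + 1 = 8, slack = 1, bound satisfied, not MDS.

Singleton bound: d ≤ n − k + 1.
Here n = 11, k = 4, so n − k + 1 = 8.
Given d = 7, check d ≤ 8: YES.
Slack = (n − k + 1) − d = 1.
The code is NOT MDS (slack = 1 > 0).
Description: the claimed parameters are [11, 4, 7]_11; such a code would be non-MDS.


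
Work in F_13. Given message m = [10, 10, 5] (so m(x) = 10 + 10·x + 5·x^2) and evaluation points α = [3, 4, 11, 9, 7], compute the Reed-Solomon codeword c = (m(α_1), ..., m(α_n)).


c = [7, 0, 10, 11, 0]

Message polynomial: m(x) = 10 + 10·x + 5·x^2 (mod 13).
For each evaluation point α_i, compute m(α_i) mod 13:
  α_1 = 3: Horner steps 5 → 12 → 7, so m(3) = 7.
  α_2 = 4: Horner steps 5 → 4 → 0, so m(4) = 0.
  α_3 = 11: Horner steps 5 → 0 → 10, so m(11) = 10.
  α_4 = 9: Horner steps 5 → 3 → 11, so m(9) = 11.
  α_5 = 7: Horner steps 5 → 6 → 0, so m(7) = 0.
Codeword c = [7, 0, 10, 11, 0] ∈ F_13^5.


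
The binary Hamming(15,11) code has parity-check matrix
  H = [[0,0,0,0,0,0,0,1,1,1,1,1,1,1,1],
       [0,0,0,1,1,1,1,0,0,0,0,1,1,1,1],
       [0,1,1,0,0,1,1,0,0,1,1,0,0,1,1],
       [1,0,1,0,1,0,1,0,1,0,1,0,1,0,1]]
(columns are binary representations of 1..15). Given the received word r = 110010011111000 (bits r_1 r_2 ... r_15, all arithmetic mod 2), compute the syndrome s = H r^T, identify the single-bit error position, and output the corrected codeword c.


s = (1, 0, 1, 0)^T, error position = 10, corrected codeword c = 110010011011000

Compute s = H r^T mod 2 one row at a time:
  s_1 = 1 + 1 + 1 + 1 + 1 + 0 + 0 + 0 = 5 ≡ 1 (mod 2).
  s_2 = 0 + 1 + 0 + 0 + 1 + 0 + 0 + 0 = 2 ≡ 0 (mod 2).
  s_3 = 1 + 0 + 0 + 0 + 1 + 1 + 0 + 0 = 3 ≡ 1 (mod 2).
  s_4 = 1 + 0 + 1 + 0 + 1 + 1 + 0 + 0 = 4 ≡ 0 (mod 2).
s = (1, 0, 1, 0)^T — this equals column 10 of H (binary 1010), so error is at position 10.
Correct: flip bit 10 of r = 110010011111000 to get c = 110010011011000.


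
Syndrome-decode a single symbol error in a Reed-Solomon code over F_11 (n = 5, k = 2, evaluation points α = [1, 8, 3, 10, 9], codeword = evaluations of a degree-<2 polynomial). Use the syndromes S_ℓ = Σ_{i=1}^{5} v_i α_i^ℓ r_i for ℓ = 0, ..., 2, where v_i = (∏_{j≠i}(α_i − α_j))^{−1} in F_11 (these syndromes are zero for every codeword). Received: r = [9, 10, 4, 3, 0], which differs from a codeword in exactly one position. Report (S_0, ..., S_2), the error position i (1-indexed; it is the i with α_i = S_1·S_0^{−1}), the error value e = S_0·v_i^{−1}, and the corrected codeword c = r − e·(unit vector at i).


S = (6, 4, 10), error at position 2, error magnitude e = 2, c = [9, 8, 4, 3, 0].

Step 1: column multipliers v_i = (∏_{j≠i}(α_i − α_j))^{−1} mod 11.
  i = 1 (α = 1): (1−8)(1−3)(1−10)(1−9) = (−7)·(−2)·(−9)·(−8) = 1008 ≡ 7, so v_1 = 7^{−1} = 8 (mod 11).
  i = 2 (α = 8): (8−1)(8−3)(8−10)(8−9) = 7·5·(−2)·(−1) = 70 ≡ 4, so v_2 = 4^{−1} = 3 (mod 11).
  i = 3 (α = 3): (3−1)(3−8)(3−10)(3−9) = 2·(−5)·(−7)·(−6) = −420 ≡ 9, so v_3 = 9^{−1} = 5 (mod 11).
  i = 4 (α = 10): (10−1)(10−8)(10−3)(10−9) = 9·2·7·1 = 126 ≡ 5, so v_4 = 5^{−1} = 9 (mod 11).
  i = 5 (α = 9): (9−1)(9−8)(9−3)(9−10) = 8·1·6·(−1) = −48 ≡ 7, so v_5 = 7^{−1} = 8 (mod 11).
  v = [8, 3, 5, 9, 8].
Step 2: syndromes of r = [9, 10, 4, 3, 0] (all sums mod 11).
  S_0 = Σ v_i r_i = 8·9 + 3·10 + 5·4 + 9·3 + 8·0 = 149 ≡ 6.
  S_1 = Σ v_i α_i r_i = 8·1·9 + 3·8·10 + 5·3·4 + 9·10·3 + 8·9·0 = 642 ≡ 4.
  α_i^2 mod 11 = [1, 9, 9, 1, 4].
  S_2 = Σ v_i α_i^2 r_i = 8·1·9 + 3·9·10 + 5·9·4 + 9·1·3 + 8·4·0 = 549 ≡ 10.
  S = (6, 4, 10) ≠ 0, so r is not a codeword (an error is present).
Step 3: locate the error. For a single error e at position i, S_ℓ = v_i·e·α_i^ℓ, so α_err = S_1/S_0.
  S_0^{−1} = 6^{−1} = 2 (mod 11), so α_err = 4·2 = 8 ≡ 8 = α_2. Error position i = 2.
  Consistency check: S_2/S_1 = 10·3 = 30 ≡ 8 = α_err ✓ (single-error assumption holds).
Step 4: error magnitude e = S_0/v_2 = S_0·∏_{j≠2}(α_2 − α_j) = 6·4 = 24 ≡ 2 (mod 11).
Step 5: correct position 2: c_2 = r_2 − e = 10 − 2 ≡ 8 (mod 11). Hence c = [9, 8, 4, 3, 0].
  Check: interpolating c through the α_i gives m(x) = 6 + 3·x (degree < 2) with m(α_i) = c_i for every i, so c is indeed a codeword.


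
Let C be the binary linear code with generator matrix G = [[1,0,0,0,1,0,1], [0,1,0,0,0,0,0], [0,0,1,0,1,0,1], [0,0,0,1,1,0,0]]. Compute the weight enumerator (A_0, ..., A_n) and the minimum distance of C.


Weight distribution: A_0 = 1, A_1 = 1, A_2 = 2, A_3 = 6, A_4 = 5, A_5 = 1. Minimum distance d = 1.

Enumerate all 2^4 = 16 messages m ∈ F_2^4.
For each, compute codeword c = mG in F_2^7, then tally its weight.
  m = 0000 → c = 0000000, weight = 0.
  m = 1000 → c = 1000101, weight = 3.
  m = 0100 → c = 0100000, weight = 1.
  m = 1100 → c = 1100101, weight = 4.
  m = 0010 → c = 0010101, weight = 3.
  m = 1010 → c = 1010000, weight = 2.
  m = 0110 → c = 0110101, weight = 4.
  m = 1110 → c = 1110000, weight = 3.
  m = 0001 → c = 0001100, weight = 2.
  m = 1001 → c = 1001001, weight = 3.
  m = 0101 → c = 0101100, weight = 3.
  m = 1101 → c = 1101001, weight = 4.
  m = 0011 → c = 0011001, weight = 3.
  m = 1011 → c = 1011100, weight = 4.
  m = 0111 → c = 0111001, weight = 4.
  m = 1111 → c = 1111100, weight = 5.
Tally weights:
  weight 0: 1 codewords.
  weight 1: 1 codewords.
  weight 2: 2 codewords.
  weight 3: 6 codewords.
  weight 4: 5 codewords.
  weight 5: 1 codewords.
Minimum distance d = smallest w > 0 with A_w > 0 = 1.
Sanity: Σ A_w = 16 = 2^4 = 16 ✓.


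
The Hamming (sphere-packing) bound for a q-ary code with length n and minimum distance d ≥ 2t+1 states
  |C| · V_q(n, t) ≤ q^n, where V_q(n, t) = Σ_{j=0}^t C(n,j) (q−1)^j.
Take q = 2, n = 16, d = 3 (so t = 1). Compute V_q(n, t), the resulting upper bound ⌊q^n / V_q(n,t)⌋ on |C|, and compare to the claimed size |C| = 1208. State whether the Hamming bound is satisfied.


V_q(n, t) = 17, q^n = 65536, Hamming bound = 3855, |C| = 1208 ≤ bound (satisfied).

Step 1: Compute V_q(n, t) = Σ_{j=0}^1 C(n, j) (q−1)^j.
  j = 0: C(16,0)·(1)^0 = 1·1 = 1.
  j = 1: C(16,1)·(1)^1 = 16·1 = 16.
  V_q(n, t) = 1 + 16 = 17.
Step 2: q^n = 2^16 = 65536.
Step 3: Hamming bound ⌊q^n / V_q(n,t)⌋ = ⌊65536/17⌋ = 3855.
Step 4: Compare |C| = 1208 to 3855: satisfied.
The claimed |C| lies below the Hamming bound.


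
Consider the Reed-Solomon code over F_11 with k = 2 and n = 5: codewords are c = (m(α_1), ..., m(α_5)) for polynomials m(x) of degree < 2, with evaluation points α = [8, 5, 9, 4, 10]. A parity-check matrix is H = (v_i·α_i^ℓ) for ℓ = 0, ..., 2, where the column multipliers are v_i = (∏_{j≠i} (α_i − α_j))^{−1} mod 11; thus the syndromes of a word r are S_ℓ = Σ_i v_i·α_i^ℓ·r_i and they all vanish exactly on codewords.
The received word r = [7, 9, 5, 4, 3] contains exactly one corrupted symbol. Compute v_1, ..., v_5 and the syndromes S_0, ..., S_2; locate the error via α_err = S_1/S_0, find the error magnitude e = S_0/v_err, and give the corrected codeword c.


S = (3, 4, 9), error at position 2, error magnitude e = 7, c = [7, 2, 5, 4, 3].

Step 1: column multipliers v_i = (∏_{j≠i}(α_i − α_j))^{−1} mod 11.
  i = 1 (α = 8): (8−5)(8−9)(8−4)(8−10) = 3·(−1)·4·(−2) = 24 ≡ 2, so v_1 = 2^{−1} = 6 (mod 11).
  i = 2 (α = 5): (5−8)(5−9)(5−4)(5−10) = (−3)·(−4)·1·(−5) = −60 ≡ 6, so v_2 = 6^{−1} = 2 (mod 11).
  i = 3 (α = 9): (9−8)(9−5)(9−4)(9−10) = 1·4·5·(−1) = −20 ≡ 2, so v_3 = 2^{−1} = 6 (mod 11).
  i = 4 (α = 4): (4−8)(4−5)(4−9)(4−10) = (−4)·(−1)·(−5)·(−6) = 120 ≡ 10, so v_4 = 10^{−1} = 10 (mod 11).
  i = 5 (α = 10): (10−8)(10−5)(10−9)(10−4) = 2·5·1·6 = 60 ≡ 5, so v_5 = 5^{−1} = 9 (mod 11).
  v = [6, 2, 6, 10, 9].
Step 2: syndromes of r = [7, 9, 5, 4, 3] (all sums mod 11).
  S_0 = Σ v_i r_i = 6·7 + 2·9 + 6·5 + 10·4 + 9·3 = 157 ≡ 3.
  S_1 = Σ v_i α_i r_i = 6·8·7 + 2·5·9 + 6·9·5 + 10·4·4 + 9·10·3 = 1126 ≡ 4.
  α_i^2 mod 11 = [9, 3, 4, 5, 1].
  S_2 = Σ v_i α_i^2 r_i = 6·9·7 + 2·3·9 + 6·4·5 + 10·5·4 + 9·1·3 = 779 ≡ 9.
  S = (3, 4, 9) ≠ 0, so r is not a codeword (an error is present).
Step 3: locate the error. For a single error e at position i, S_ℓ = v_i·e·α_i^ℓ, so α_err = S_1/S_0.
  S_0^{−1} = 3^{−1} = 4 (mod 11), so α_err = 4·4 = 16 ≡ 5 = α_2. Error position i = 2.
  Consistency check: S_2/S_1 = 9·3 = 27 ≡ 5 = α_err ✓ (single-error assumption holds).
Step 4: error magnitude e = S_0/v_2 = S_0·∏_{j≠2}(α_2 − α_j) = 3·6 = 18 ≡ 7 (mod 11).
Step 5: correct position 2: c_2 = r_2 − e = 9 − 7 ≡ 2 (mod 11). Hence c = [7, 2, 5, 4, 3].
  Check: interpolating c through the α_i gives m(x) = 1 + 9·x (degree < 2) with m(α_i) = c_i for every i, so c is indeed a codeword.


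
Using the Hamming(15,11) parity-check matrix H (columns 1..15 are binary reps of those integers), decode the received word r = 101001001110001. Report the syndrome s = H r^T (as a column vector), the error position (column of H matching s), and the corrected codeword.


s = (0, 0, 1, 1)^T, error position = 3, corrected codeword c = 100001001110001

Compute s = H r^T mod 2 one row at a time:
  s_1 = 0 + 1 + 1 + 1 + 0 + 0 + 0 + 1 = 4 ≡ 0 (mod 2).
  s_2 = 0 + 0 + 1 + 0 + 0 + 0 + 0 + 1 = 2 ≡ 0 (mod 2).
  s_3 = 0 + 1 + 1 + 0 + 1 + 1 + 0 + 1 = 5 ≡ 1 (mod 2).
  s_4 = 1 + 1 + 0 + 0 + 1 + 1 + 0 + 1 = 5 ≡ 1 (mod 2).
s = (0, 0, 1, 1)^T — this equals column 3 of H (binary 0011), so error is at position 3.
Correct: flip bit 3 of r = 101001001110001 to get c = 100001001110001.


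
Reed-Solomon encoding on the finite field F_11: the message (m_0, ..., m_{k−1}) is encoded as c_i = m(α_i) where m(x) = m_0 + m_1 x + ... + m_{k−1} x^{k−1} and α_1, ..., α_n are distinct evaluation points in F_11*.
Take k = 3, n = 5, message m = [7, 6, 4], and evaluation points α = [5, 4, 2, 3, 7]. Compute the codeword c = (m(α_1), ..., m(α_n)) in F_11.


c = [5, 7, 2, 6, 3]

Message polynomial: m(x) = 7 + 6·x + 4·x^2 (mod 11).
For each evaluation point α_i, compute m(α_i) mod 11:
  α_1 = 5: Horner steps 4 → 4 → 5, so m(5) = 5.
  α_2 = 4: Horner steps 4 → 0 → 7, so m(4) = 7.
  α_3 = 2: Horner steps 4 → 3 → 2, so m(2) = 2.
  α_4 = 3: Horner steps 4 → 7 → 6, so m(3) = 6.
  α_5 = 7: Horner steps 4 → 1 → 3, so m(7) = 3.
Codeword c = [5, 7, 2, 6, 3] ∈ F_11^5.


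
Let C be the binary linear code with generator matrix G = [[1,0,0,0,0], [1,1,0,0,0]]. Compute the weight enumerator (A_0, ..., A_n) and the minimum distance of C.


Weight distribution: A_0 = 1, A_1 = 2, A_2 = 1. Minimum distance d = 1.

Enumerate all 2^2 = 4 messages m ∈ F_2^2.
For each, compute codeword c = mG in F_2^5, then tally its weight.
  m = 00 → c = 00000, weight = 0.
  m = 10 → c = 10000, weight = 1.
  m = 01 → c = 11000, weight = 2.
  m = 11 → c = 01000, weight = 1.
Tally weights:
  weight 0: 1 codewords.
  weight 1: 2 codewords.
  weight 2: 1 codewords.
Minimum distance d = smallest w > 0 with A_w > 0 = 1.
Sanity: Σ A_w = 4 = 2^2 = 4 ✓.


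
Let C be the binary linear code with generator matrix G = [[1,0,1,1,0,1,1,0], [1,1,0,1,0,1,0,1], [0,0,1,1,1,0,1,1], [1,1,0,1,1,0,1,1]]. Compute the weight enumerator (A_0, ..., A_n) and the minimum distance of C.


Weight distribution: A_0 = 1, A_3 = 4, A_4 = 5, A_5 = 4, A_6 = 2. Minimum distance d = 3.

Enumerate all 2^4 = 16 messages m ∈ F_2^4.
For each, compute codeword c = mG in F_2^8, then tally its weight.
  m = 0000 → c = 00000000, weight = 0.
  m = 1000 → c = 10110110, weight = 5.
  m = 0100 → c = 11010101, weight = 5.
  m = 1100 → c = 01100011, weight = 4.
  m = 0010 → c = 00111011, weight = 5.
  m = 1010 → c = 10001101, weight = 4.
  m = 0110 → c = 11101110, weight = 6.
  m = 1110 → c = 01011000, weight = 3.
  m = 0001 → c = 11011011, weight = 6.
  m = 1001 → c = 01101101, weight = 5.
  m = 0101 → c = 00001110, weight = 3.
  m = 1101 → c = 10111000, weight = 4.
  m = 0011 → c = 11100000, weight = 3.
  m = 1011 → c = 01010110, weight = 4.
  m = 0111 → c = 00110101, weight = 4.
  m = 1111 → c = 10000011, weight = 3.
Tally weights:
  weight 0: 1 codewords.
  weight 3: 4 codewords.
  weight 4: 5 codewords.
  weight 5: 4 codewords.
  weight 6: 2 codewords.
Minimum distance d = smallest w > 0 with A_w > 0 = 3.
Sanity: Σ A_w = 16 = 2^4 = 16 ✓.


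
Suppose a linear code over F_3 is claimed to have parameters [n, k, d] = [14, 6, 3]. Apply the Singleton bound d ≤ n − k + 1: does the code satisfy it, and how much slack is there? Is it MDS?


Singleton RHS = n − k + 1 = 9, slack = 6, bound satisfied, not MDS.

Singleton bound: d ≤ n − k + 1.
Here n = 14, k = 6, so n − k + 1 = 9.
Given d = 3, check d ≤ 9: YES.
Slack = (n − k + 1) − d = 6.
The code is NOT MDS (slack = 6 > 0).
Description: the claimed parameters are [14, 6, 3]_3; such a code would be non-MDS.


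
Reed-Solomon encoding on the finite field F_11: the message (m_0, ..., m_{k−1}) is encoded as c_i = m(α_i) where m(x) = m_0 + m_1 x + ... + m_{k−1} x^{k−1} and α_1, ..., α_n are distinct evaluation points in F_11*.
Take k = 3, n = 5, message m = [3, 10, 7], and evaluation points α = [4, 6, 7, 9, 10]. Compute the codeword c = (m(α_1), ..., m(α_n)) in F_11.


c = [1, 7, 9, 0, 0]

Message polynomial: m(x) = 3 + 10·x + 7·x^2 (mod 11).
For each evaluation point α_i, compute m(α_i) mod 11:
  α_1 = 4: Horner steps 7 → 5 → 1, so m(4) = 1.
  α_2 = 6: Horner steps 7 → 8 → 7, so m(6) = 7.
  α_3 = 7: Horner steps 7 → 4 → 9, so m(7) = 9.
  α_4 = 9: Horner steps 7 → 7 → 0, so m(9) = 0.
  α_5 = 10: Horner steps 7 → 3 → 0, so m(10) = 0.
Codeword c = [1, 7, 9, 0, 0] ∈ F_11^5.


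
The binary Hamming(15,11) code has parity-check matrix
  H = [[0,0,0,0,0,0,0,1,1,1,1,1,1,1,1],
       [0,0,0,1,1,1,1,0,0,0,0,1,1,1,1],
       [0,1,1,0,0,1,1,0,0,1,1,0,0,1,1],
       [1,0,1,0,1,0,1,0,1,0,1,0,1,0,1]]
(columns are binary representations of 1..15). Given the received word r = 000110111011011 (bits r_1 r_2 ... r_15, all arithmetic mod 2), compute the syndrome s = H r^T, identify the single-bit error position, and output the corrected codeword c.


s = (0, 0, 0, 1)^T, error position = 1, corrected codeword c = 100110111011011

Compute s = H r^T mod 2 one row at a time:
  s_1 = 1 + 1 + 0 + 1 + 1 + 0 + 1 + 1 = 6 ≡ 0 (mod 2).
  s_2 = 1 + 1 + 0 + 1 + 1 + 0 + 1 + 1 = 6 ≡ 0 (mod 2).
  s_3 = 0 + 0 + 0 + 1 + 0 + 1 + 1 + 1 = 4 ≡ 0 (mod 2).
  s_4 = 0 + 0 + 1 + 1 + 1 + 1 + 0 + 1 = 5 ≡ 1 (mod 2).
s = (0, 0, 0, 1)^T — this equals column 1 of H (binary 0001), so error is at position 1.
Correct: flip bit 1 of r = 000110111011011 to get c = 100110111011011.


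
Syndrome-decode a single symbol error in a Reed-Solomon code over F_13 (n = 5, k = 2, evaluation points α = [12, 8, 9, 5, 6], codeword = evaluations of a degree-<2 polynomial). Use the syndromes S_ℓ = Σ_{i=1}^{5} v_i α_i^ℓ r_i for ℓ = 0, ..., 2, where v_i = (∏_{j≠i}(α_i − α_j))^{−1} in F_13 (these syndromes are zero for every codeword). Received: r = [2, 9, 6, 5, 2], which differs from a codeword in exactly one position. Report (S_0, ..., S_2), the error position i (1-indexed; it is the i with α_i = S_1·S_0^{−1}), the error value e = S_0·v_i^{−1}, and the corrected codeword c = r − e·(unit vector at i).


S = (7, 6, 7), error at position 1, error magnitude e = 5, c = [10, 9, 6, 5, 2].

Step 1: column multipliers v_i = (∏_{j≠i}(α_i − α_j))^{−1} mod 13.
  i = 1 (α = 12): (12−8)(12−9)(12−5)(12−6) = 4·3·7·6 = 504 ≡ 10, so v_1 = 10^{−1} = 4 (mod 13).
  i = 2 (α = 8): (8−12)(8−9)(8−5)(8−6) = (−4)·(−1)·3·2 = 24 ≡ 11, so v_2 = 11^{−1} = 6 (mod 13).
  i = 3 (α = 9): (9−12)(9−8)(9−5)(9−6) = (−3)·1·4·3 = −36 ≡ 3, so v_3 = 3^{−1} = 9 (mod 13).
  i = 4 (α = 5): (5−12)(5−8)(5−9)(5−6) = (−7)·(−3)·(−4)·(−1) = 84 ≡ 6, so v_4 = 6^{−1} = 11 (mod 13).
  i = 5 (α = 6): (6−12)(6−8)(6−9)(6−5) = (−6)·(−2)·(−3)·1 = −36 ≡ 3, so v_5 = 3^{−1} = 9 (mod 13).
  v = [4, 6, 9, 11, 9].
Step 2: syndromes of r = [2, 9, 6, 5, 2] (all sums mod 13).
  S_0 = Σ v_i r_i = 4·2 + 6·9 + 9·6 + 11·5 + 9·2 = 189 ≡ 7.
  S_1 = Σ v_i α_i r_i = 4·12·2 + 6·8·9 + 9·9·6 + 11·5·5 + 9·6·2 = 1397 ≡ 6.
  α_i^2 mod 13 = [1, 12, 3, 12, 10].
  S_2 = Σ v_i α_i^2 r_i = 4·1·2 + 6·12·9 + 9·3·6 + 11·12·5 + 9·10·2 = 1658 ≡ 7.
  S = (7, 6, 7) ≠ 0, so r is not a codeword (an error is present).
Step 3: locate the error. For a single error e at position i, S_ℓ = v_i·e·α_i^ℓ, so α_err = S_1/S_0.
  S_0^{−1} = 7^{−1} = 2 (mod 13), so α_err = 6·2 = 12 ≡ 12 = α_1. Error position i = 1.
  Consistency check: S_2/S_1 = 7·11 = 77 ≡ 12 = α_err ✓ (single-error assumption holds).
Step 4: error magnitude e = S_0/v_1 = S_0·∏_{j≠1}(α_1 − α_j) = 7·10 = 70 ≡ 5 (mod 13).
Step 5: correct position 1: c_1 = r_1 − e = 2 − 5 ≡ 10 (mod 13). Hence c = [10, 9, 6, 5, 2].
  Check: interpolating c through the α_i gives m(x) = 7 + 10·x (degree < 2) with m(α_i) = c_i for every i, so c is indeed a codeword.


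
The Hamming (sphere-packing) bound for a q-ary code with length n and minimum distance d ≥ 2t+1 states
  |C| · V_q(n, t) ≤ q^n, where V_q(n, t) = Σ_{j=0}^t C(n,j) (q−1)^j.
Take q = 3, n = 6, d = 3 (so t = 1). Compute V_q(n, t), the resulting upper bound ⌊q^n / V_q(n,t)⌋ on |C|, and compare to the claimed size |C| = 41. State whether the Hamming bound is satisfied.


V_q(n, t) = 13, q^n = 729, Hamming bound = 56, |C| = 41 ≤ bound (satisfied).

Step 1: Compute V_q(n, t) = Σ_{j=0}^1 C(n, j) (q−1)^j.
  j = 0: C(6,0)·(2)^0 = 1·1 = 1.
  j = 1: C(6,1)·(2)^1 = 6·2 = 12.
  V_q(n, t) = 1 + 12 = 13.
Step 2: q^n = 3^6 = 729.
Step 3: Hamming bound ⌊q^n / V_q(n,t)⌋ = ⌊729/13⌋ = 56.
Step 4: Compare |C| = 41 to 56: satisfied.
The claimed |C| lies below the Hamming bound.


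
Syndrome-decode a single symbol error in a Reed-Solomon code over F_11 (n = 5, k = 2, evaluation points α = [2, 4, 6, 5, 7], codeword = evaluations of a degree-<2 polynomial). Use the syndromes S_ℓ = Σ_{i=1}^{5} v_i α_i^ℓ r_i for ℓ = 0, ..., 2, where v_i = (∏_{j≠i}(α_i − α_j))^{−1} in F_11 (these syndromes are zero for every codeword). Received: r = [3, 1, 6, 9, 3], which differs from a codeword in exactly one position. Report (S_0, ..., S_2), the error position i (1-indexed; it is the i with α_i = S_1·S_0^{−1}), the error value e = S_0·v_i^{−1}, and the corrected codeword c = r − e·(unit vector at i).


S = (4, 8, 5), error at position 1, error magnitude e = 7, c = [7, 1, 6, 9, 3].

Step 1: column multipliers v_i = (∏_{j≠i}(α_i − α_j))^{−1} mod 11.
  i = 1 (α = 2): (2−4)(2−6)(2−5)(2−7) = (−2)·(−4)·(−3)·(−5) = 120 ≡ 10, so v_1 = 10^{−1} = 10 (mod 11).
  i = 2 (α = 4): (4−2)(4−6)(4−5)(4−7) = 2·(−2)·(−1)·(−3) = −12 ≡ 10, so v_2 = 10^{−1} = 10 (mod 11).
  i = 3 (α = 6): (6−2)(6−4)(6−5)(6−7) = 4·2·1·(−1) = −8 ≡ 3, so v_3 = 3^{−1} = 4 (mod 11).
  i = 4 (α = 5): (5−2)(5−4)(5−6)(5−7) = 3·1·(−1)·(−2) = 6 ≡ 6, so v_4 = 6^{−1} = 2 (mod 11).
  i = 5 (α = 7): (7−2)(7−4)(7−6)(7−5) = 5·3·1·2 = 30 ≡ 8, so v_5 = 8^{−1} = 7 (mod 11).
  v = [10, 10, 4, 2, 7].
Step 2: syndromes of r = [3, 1, 6, 9, 3] (all sums mod 11).
  S_0 = Σ v_i r_i = 10·3 + 10·1 + 4·6 + 2·9 + 7·3 = 103 ≡ 4.
  S_1 = Σ v_i α_i r_i = 10·2·3 + 10·4·1 + 4·6·6 + 2·5·9 + 7·7·3 = 481 ≡ 8.
  α_i^2 mod 11 = [4, 5, 3, 3, 5].
  S_2 = Σ v_i α_i^2 r_i = 10·4·3 + 10·5·1 + 4·3·6 + 2·3·9 + 7·5·3 = 401 ≡ 5.
  S = (4, 8, 5) ≠ 0, so r is not a codeword (an error is present).
Step 3: locate the error. For a single error e at position i, S_ℓ = v_i·e·α_i^ℓ, so α_err = S_1/S_0.
  S_0^{−1} = 4^{−1} = 3 (mod 11), so α_err = 8·3 = 24 ≡ 2 = α_1. Error position i = 1.
  Consistency check: S_2/S_1 = 5·7 = 35 ≡ 2 = α_err ✓ (single-error assumption holds).
Step 4: error magnitude e = S_0/v_1 = S_0·∏_{j≠1}(α_1 − α_j) = 4·10 = 40 ≡ 7 (mod 11).
Step 5: correct position 1: c_1 = r_1 − e = 3 − 7 ≡ 7 (mod 11). Hence c = [7, 1, 6, 9, 3].
  Check: interpolating c through the α_i gives m(x) = 2 + 8·x (degree < 2) with m(α_i) = c_i for every i, so c is indeed a codeword.


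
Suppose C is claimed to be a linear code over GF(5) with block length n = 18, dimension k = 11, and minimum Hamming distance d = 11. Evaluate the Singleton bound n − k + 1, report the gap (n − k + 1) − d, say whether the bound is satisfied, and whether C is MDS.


Singleton RHS = n − k + 1 = 8, slack = -3, bound violated (no such code; not MDS).

Singleton bound: d ≤ n − k + 1.
Here n = 18, k = 11, so n − k + 1 = 8.
Given d = 11, check d ≤ 8: NO.
Slack = (n − k + 1) − d = -3.
The slack is negative: d = 11 exceeds n − k + 1 = 8 by 3, so the Singleton bound is violated and no linear [18, 11, 11]_5 code can exist. In particular it is not MDS (MDS requires d = n − k + 1 exactly).
Description: the claimed parameters are [18, 11, 11]_5; such a code would be impossible (violates the Singleton bound).
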